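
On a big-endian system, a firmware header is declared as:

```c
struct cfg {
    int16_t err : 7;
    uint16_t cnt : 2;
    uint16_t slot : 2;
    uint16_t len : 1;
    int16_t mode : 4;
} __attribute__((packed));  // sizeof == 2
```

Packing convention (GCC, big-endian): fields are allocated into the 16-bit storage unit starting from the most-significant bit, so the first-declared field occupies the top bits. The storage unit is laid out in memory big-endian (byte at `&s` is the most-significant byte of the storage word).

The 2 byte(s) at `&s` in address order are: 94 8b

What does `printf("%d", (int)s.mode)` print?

-5

[0]=0x94 [1]=0x8b (big-endian) → word 0x948b
err:7 @ bit 9 → (0x948b>>9)&0x7f = 0x4a
cnt:2 @ bit 7 → (0x948b>>7)&0x3 = 0x1
slot:2 @ bit 5 → (0x948b>>5)&0x3 = 0x0
len:1 @ bit 4 → (0x948b>>4)&0x1 = 0x0
mode:4 @ bit 0 → (0x948b>>0)&0xf = 0xb  ←
mode signed 4b, MSB=1: 11 - 16 = -5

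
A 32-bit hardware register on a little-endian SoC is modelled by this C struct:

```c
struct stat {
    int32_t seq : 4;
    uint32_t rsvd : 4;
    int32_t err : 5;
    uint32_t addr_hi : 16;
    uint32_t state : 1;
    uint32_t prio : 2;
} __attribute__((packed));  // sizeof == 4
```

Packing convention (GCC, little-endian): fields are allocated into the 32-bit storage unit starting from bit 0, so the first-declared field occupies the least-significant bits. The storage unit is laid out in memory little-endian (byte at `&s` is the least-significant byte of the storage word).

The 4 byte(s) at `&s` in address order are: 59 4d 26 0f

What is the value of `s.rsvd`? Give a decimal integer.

[0]=0x59 [1]=0x4d [2]=0x26 [3]=0x0f (little-endian) → word 0x0f264d59
seq [0+:4] = (word>>0) & 0xf = 9
rsvd [4+:4] = (word>>4) & 0xf = 5  ←
err [8+:5] = (word>>8) & 0x1f = 13
addr_hi [13+:16] = (word>>13) & 0xffff = 31026
state [29+:1] = (word>>29) & 0x1 = 0
prio [30+:2] = (word>>30) & 0x3 = 0

5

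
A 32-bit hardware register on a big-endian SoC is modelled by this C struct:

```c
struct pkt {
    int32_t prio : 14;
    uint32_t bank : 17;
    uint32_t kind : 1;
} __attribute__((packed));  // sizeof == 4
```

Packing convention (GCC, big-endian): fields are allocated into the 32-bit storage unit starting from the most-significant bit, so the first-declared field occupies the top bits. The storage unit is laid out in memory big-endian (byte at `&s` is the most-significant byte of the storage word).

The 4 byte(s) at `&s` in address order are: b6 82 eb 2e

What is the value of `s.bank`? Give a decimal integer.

95639

[0]=0xb6 [1]=0x82 [2]=0xeb [3]=0x2e (big-endian) → word 0xb682eb2e
prio [18+:14] = (word>>18) & 0x3fff = 11680
bank [1+:17] = (word>>1) & 0x1ffff = 95639  ←
kind [0+:1] = (word>>0) & 0x1 = 0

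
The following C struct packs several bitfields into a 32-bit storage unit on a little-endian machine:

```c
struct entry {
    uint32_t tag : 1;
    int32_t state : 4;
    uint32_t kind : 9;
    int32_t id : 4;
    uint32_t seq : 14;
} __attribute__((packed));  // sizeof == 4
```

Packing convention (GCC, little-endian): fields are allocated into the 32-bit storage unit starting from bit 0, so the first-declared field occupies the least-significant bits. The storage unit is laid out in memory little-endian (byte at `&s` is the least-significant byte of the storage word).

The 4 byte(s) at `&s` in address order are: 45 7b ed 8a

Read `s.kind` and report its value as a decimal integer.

[0]=0x45 [1]=0x7b [2]=0xed [3]=0x8a (little-endian) → word 0x8aed7b45
tag [0+:1] = (word>>0) & 0x1 = 1
state [1+:4] = (word>>1) & 0xf = 2
kind [5+:9] = (word>>5) & 0x1ff = 474  ←
id [14+:4] = (word>>14) & 0xf = 5
seq [18+:14] = (word>>18) & 0x3fff = 8891

474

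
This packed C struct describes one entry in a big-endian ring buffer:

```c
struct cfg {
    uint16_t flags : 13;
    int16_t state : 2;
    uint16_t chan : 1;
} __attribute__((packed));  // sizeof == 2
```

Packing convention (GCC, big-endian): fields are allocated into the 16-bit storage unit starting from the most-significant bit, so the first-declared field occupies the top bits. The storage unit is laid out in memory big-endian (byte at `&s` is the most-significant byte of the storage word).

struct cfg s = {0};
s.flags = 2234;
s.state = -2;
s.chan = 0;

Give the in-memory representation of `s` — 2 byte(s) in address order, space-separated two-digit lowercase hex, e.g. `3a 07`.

flags:13 = 2234 → 0x8ba << 3 → word 0x45d0
state:2 = -2 → 0x2 << 1 → word 0x45d4
chan:1 = 0 → 0x0 << 0 → word 0x45d4
word = 0x45d4 → big-endian bytes:
  [0]=0x45  [1]=0xd4

45 d4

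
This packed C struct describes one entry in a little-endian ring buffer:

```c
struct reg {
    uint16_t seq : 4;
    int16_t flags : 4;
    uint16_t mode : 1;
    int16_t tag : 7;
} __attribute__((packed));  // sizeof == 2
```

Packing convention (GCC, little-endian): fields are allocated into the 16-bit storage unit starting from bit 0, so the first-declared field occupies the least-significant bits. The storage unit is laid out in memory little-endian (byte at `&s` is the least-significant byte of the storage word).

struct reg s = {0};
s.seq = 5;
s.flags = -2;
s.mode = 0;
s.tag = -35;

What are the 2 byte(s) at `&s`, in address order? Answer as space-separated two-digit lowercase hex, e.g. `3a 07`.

seq (4b) val=5 bits=0x5 at bit 0: 0x0005
flags (4b) val=-2 bits=0xe at bit 4: 0x00e5
mode (1b) val=0 bits=0x0 at bit 8: 0x00e5
tag (7b) val=-35 bits=0x5d at bit 9: 0xbae5
word = 0xbae5 → little-endian bytes:
  [0]=0xe5  [1]=0xba

e5 ba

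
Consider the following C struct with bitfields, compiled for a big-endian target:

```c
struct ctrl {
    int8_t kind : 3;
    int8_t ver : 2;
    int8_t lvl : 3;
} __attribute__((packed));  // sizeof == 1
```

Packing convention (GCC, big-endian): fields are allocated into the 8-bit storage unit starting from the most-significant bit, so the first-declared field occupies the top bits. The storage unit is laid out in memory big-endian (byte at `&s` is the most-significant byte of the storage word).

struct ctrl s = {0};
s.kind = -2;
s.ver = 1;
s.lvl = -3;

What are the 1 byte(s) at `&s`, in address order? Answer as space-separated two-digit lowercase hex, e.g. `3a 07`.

cd

kind (3b) val=-2 bits=0x6 at bit 5: 0xc0
ver (2b) val=1 bits=0x1 at bit 3: 0xc8
lvl (3b) val=-3 bits=0x5 at bit 0: 0xcd
word = 0xcd → big-endian bytes:
  [0]=0xcd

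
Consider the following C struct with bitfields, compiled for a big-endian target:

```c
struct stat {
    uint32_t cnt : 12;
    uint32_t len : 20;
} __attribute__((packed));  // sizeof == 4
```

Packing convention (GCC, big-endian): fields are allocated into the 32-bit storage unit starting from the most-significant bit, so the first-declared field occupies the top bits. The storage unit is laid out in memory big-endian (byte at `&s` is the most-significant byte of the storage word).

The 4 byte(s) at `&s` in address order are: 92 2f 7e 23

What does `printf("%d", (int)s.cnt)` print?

[0]=0x92 [1]=0x2f [2]=0x7e [3]=0x23 (big-endian) → word 0x922f7e23
cnt:12 @ bit 20 → (0x922f7e23>>20)&0xfff = 0x922  ←
len:20 @ bit 0 → (0x922f7e23>>0)&0xfffff = 0xf7e23

2338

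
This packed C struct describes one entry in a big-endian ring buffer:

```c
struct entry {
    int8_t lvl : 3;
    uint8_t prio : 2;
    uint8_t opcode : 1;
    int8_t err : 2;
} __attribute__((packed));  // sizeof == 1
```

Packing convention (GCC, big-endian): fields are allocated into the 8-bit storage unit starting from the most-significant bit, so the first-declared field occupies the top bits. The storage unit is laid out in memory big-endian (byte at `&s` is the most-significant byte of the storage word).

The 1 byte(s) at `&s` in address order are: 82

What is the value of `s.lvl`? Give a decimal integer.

-4

[0]=0x82 (big-endian) → word 0x82
lvl [5+:3] = (word>>5) & 0x7 = 4  ←
prio [3+:2] = (word>>3) & 0x3 = 0
opcode [2+:1] = (word>>2) & 0x1 = 0
err [0+:2] = (word>>0) & 0x3 = 2
lvl signed 3b, MSB=1: 4 - 8 = -4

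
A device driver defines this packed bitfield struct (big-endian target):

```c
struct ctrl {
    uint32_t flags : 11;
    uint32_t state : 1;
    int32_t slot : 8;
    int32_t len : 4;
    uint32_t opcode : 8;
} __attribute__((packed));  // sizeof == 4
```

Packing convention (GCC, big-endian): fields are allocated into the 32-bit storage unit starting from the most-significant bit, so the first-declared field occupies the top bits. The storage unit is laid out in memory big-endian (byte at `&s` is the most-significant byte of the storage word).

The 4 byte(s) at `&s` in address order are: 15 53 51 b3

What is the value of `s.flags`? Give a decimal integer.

170

[0]=0x15 [1]=0x53 [2]=0x51 [3]=0xb3 (big-endian) → word 0x155351b3
flags:11 @ bit 21 → (0x155351b3>>21)&0x7ff = 0xaa  ←
state:1 @ bit 20 → (0x155351b3>>20)&0x1 = 0x1
slot:8 @ bit 12 → (0x155351b3>>12)&0xff = 0x35
len:4 @ bit 8 → (0x155351b3>>8)&0xf = 0x1
opcode:8 @ bit 0 → (0x155351b3>>0)&0xff = 0xb3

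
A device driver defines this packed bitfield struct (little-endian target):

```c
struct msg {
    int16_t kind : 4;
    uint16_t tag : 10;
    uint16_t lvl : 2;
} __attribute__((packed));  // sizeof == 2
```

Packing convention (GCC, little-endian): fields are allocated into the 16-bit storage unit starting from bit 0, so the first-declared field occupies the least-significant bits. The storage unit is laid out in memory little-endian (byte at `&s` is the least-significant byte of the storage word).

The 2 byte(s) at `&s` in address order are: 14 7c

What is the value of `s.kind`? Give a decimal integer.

[0]=0x14 [1]=0x7c (little-endian) → word 0x7c14
kind [0+:4] = (word>>0) & 0xf = 4  ←
tag [4+:10] = (word>>4) & 0x3ff = 961
lvl [14+:2] = (word>>14) & 0x3 = 1
kind signed 4b, MSB=0: value = 4

4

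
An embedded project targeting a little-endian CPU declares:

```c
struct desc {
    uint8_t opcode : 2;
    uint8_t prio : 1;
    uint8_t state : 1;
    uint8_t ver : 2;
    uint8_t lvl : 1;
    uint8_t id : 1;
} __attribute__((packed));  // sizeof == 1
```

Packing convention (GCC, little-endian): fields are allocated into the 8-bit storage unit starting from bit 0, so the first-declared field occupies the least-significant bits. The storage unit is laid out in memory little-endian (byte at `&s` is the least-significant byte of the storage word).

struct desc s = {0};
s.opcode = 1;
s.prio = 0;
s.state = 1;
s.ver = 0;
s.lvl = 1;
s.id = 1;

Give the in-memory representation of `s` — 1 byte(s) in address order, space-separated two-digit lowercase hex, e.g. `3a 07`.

opcode:2 = 1 → 0x1 << 0 → word 0x01
prio:1 = 0 → 0x0 << 2 → word 0x01
state:1 = 1 → 0x1 << 3 → word 0x09
ver:2 = 0 → 0x0 << 4 → word 0x09
lvl:1 = 1 → 0x1 << 6 → word 0x49
id:1 = 1 → 0x1 << 7 → word 0xc9
word = 0xc9 → little-endian bytes:
  [0]=0xc9

c9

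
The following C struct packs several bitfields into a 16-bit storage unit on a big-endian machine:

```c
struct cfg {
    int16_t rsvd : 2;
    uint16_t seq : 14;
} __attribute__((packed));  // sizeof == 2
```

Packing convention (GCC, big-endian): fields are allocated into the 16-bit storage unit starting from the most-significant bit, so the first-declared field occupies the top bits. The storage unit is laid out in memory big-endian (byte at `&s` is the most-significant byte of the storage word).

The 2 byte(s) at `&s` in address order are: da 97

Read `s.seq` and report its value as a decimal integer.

[0]=0xda [1]=0x97 (big-endian) → word 0xda97
rsvd:2 @ bit 14 → (0xda97>>14)&0x3 = 0x3
seq:14 @ bit 0 → (0xda97>>0)&0x3fff = 0x1a97  ←

6807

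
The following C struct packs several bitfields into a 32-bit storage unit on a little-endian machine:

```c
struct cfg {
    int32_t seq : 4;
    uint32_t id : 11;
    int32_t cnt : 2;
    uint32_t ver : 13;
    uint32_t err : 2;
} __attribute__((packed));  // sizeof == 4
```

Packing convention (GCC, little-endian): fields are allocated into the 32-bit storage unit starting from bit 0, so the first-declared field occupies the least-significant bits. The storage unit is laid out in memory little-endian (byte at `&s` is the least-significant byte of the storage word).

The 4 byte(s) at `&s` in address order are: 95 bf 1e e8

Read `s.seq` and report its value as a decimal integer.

5

[0]=0x95 [1]=0xbf [2]=0x1e [3]=0xe8 (little-endian) → word 0xe81ebf95
seq [0+:4] = (word>>0) & 0xf = 5  ←
id [4+:11] = (word>>4) & 0x7ff = 1017
cnt [15+:2] = (word>>15) & 0x3 = 1
ver [17+:13] = (word>>17) & 0x1fff = 5135
err [30+:2] = (word>>30) & 0x3 = 3
seq signed 4b, MSB=0: value = 5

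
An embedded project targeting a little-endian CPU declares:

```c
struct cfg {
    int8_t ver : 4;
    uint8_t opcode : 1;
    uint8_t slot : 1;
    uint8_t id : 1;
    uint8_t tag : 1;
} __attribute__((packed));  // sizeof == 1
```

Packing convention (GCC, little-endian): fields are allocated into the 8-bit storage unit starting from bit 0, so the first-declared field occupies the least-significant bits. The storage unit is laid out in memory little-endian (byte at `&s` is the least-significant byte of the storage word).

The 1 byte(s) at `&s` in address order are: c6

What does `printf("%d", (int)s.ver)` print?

[0]=0xc6 (little-endian) → word 0xc6
ver:4 @ bit 0 → (0xc6>>0)&0xf = 0x6  ←
opcode:1 @ bit 4 → (0xc6>>4)&0x1 = 0x0
slot:1 @ bit 5 → (0xc6>>5)&0x1 = 0x0
id:1 @ bit 6 → (0xc6>>6)&0x1 = 0x1
tag:1 @ bit 7 → (0xc6>>7)&0x1 = 0x1
ver signed 4b, MSB=0: value = 6

6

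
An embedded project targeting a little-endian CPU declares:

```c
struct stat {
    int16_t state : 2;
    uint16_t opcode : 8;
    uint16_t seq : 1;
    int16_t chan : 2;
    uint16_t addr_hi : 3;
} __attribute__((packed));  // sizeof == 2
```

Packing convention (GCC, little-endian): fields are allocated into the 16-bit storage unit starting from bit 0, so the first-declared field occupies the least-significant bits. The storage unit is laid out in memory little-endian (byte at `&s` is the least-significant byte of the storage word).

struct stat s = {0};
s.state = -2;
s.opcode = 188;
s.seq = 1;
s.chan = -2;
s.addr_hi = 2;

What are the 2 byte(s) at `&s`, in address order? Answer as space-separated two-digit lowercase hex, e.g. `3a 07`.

state (2b) val=-2 bits=0x2 at bit 0: 0x0002
opcode (8b) val=188 bits=0xbc at bit 2: 0x02f2
seq (1b) val=1 bits=0x1 at bit 10: 0x06f2
chan (2b) val=-2 bits=0x2 at bit 11: 0x16f2
addr_hi (3b) val=2 bits=0x2 at bit 13: 0x56f2
word = 0x56f2 → little-endian bytes:
  [0]=0xf2  [1]=0x56

f2 56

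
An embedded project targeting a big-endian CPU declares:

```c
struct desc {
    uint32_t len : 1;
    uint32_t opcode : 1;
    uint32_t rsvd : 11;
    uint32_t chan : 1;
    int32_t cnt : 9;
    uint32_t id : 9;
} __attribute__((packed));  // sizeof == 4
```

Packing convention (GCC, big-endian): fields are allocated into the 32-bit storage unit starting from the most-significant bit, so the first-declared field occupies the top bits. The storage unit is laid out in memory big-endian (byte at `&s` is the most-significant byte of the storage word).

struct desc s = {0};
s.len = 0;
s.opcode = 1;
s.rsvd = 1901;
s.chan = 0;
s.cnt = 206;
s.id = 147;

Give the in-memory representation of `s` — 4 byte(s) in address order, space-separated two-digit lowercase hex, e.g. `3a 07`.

7b 69 9c 93

[31+:1] len=0 & 0x1 = 0x0; word=0x00000000
[30+:1] opcode=1 & 0x1 = 0x1; word=0x40000000
[19+:11] rsvd=1901 & 0x7ff = 0x76d; word=0x7b680000
[18+:1] chan=0 & 0x1 = 0x0; word=0x7b680000
[9+:9] cnt=206 & 0x1ff = 0xce; word=0x7b699c00
[0+:9] id=147 & 0x1ff = 0x93; word=0x7b699c93
word = 0x7b699c93 → big-endian bytes:
  [0]=0x7b  [1]=0x69  [2]=0x9c  [3]=0x93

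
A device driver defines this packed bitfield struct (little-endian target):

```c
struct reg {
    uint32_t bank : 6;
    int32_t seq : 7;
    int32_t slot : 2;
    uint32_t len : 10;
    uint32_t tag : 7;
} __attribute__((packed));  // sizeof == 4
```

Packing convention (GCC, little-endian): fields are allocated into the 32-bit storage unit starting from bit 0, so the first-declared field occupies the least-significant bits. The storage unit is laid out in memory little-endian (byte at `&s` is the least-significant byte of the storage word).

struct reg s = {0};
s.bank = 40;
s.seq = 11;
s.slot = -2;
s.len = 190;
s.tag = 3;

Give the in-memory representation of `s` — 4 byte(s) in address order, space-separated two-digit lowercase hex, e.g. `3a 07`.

[0+:6] bank=40 & 0x3f = 0x28; word=0x00000028
[6+:7] seq=11 & 0x7f = 0xb; word=0x000002e8
[13+:2] slot=-2 & 0x3 = 0x2; word=0x000042e8
[15+:10] len=190 & 0x3ff = 0xbe; word=0x005f42e8
[25+:7] tag=3 & 0x7f = 0x3; word=0x065f42e8
word = 0x065f42e8 → little-endian bytes:
  [0]=0xe8  [1]=0x42  [2]=0x5f  [3]=0x06

e8 42 5f 06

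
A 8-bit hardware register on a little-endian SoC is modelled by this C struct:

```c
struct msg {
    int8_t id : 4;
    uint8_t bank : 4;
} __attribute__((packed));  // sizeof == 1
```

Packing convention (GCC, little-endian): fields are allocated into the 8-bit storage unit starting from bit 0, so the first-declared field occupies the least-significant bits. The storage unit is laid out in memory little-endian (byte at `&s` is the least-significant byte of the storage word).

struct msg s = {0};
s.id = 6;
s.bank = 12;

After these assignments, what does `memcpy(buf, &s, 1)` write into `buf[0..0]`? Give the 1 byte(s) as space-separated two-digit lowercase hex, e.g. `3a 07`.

c6

id:4 = 6 → 0x6 << 0 → word 0x06
bank:4 = 12 → 0xc << 4 → word 0xc6
word = 0xc6 → little-endian bytes:
  [0]=0xc6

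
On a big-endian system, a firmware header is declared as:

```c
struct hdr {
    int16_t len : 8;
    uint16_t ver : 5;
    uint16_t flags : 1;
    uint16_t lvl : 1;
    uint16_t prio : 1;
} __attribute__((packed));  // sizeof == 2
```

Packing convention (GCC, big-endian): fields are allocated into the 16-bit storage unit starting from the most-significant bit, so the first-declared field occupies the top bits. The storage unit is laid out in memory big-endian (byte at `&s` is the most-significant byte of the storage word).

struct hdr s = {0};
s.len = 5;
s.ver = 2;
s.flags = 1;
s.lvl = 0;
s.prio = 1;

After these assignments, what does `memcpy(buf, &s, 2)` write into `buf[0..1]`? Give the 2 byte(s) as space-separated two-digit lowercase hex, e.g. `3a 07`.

len (8b) val=5 bits=0x5 at bit 8: 0x0500
ver (5b) val=2 bits=0x2 at bit 3: 0x0510
flags (1b) val=1 bits=0x1 at bit 2: 0x0514
lvl (1b) val=0 bits=0x0 at bit 1: 0x0514
prio (1b) val=1 bits=0x1 at bit 0: 0x0515
word = 0x0515 → big-endian bytes:
  [0]=0x05  [1]=0x15

05 15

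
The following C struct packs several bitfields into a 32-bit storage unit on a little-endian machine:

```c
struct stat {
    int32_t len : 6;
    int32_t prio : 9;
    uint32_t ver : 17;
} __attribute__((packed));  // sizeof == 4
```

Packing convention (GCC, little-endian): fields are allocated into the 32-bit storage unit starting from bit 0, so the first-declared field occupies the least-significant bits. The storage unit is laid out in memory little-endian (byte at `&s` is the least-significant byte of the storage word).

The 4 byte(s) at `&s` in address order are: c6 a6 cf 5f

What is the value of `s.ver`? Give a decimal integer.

49055

[0]=0xc6 [1]=0xa6 [2]=0xcf [3]=0x5f (little-endian) → word 0x5fcfa6c6
len [0+:6] = (word>>0) & 0x3f = 6
prio [6+:9] = (word>>6) & 0x1ff = 155
ver [15+:17] = (word>>15) & 0x1ffff = 49055  ←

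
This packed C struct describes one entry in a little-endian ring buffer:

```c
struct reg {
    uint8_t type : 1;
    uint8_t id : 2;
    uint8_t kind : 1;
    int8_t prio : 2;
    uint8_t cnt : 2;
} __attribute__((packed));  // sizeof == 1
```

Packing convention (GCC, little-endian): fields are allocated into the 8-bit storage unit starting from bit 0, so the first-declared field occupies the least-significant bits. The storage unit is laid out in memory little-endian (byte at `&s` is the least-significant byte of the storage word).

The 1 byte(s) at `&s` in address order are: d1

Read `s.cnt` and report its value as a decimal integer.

3

[0]=0xd1 (little-endian) → word 0xd1
type [0+:1] = (word>>0) & 0x1 = 1
id [1+:2] = (word>>1) & 0x3 = 0
kind [3+:1] = (word>>3) & 0x1 = 0
prio [4+:2] = (word>>4) & 0x3 = 1
cnt [6+:2] = (word>>6) & 0x3 = 3  ←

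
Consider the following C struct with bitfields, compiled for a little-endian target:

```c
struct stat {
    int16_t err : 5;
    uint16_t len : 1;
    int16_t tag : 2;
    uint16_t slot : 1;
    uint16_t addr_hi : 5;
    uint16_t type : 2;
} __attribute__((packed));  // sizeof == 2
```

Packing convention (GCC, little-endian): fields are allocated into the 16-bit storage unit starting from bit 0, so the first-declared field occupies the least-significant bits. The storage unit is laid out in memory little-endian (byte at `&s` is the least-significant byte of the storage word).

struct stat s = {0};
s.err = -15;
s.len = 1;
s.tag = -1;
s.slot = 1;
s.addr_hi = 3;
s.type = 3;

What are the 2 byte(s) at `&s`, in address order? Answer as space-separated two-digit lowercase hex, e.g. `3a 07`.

f1 c7

err (5b) val=-15 bits=0x11 at bit 0: 0x0011
len (1b) val=1 bits=0x1 at bit 5: 0x0031
tag (2b) val=-1 bits=0x3 at bit 6: 0x00f1
slot (1b) val=1 bits=0x1 at bit 8: 0x01f1
addr_hi (5b) val=3 bits=0x3 at bit 9: 0x07f1
type (2b) val=3 bits=0x3 at bit 14: 0xc7f1
word = 0xc7f1 → little-endian bytes:
  [0]=0xf1  [1]=0xc7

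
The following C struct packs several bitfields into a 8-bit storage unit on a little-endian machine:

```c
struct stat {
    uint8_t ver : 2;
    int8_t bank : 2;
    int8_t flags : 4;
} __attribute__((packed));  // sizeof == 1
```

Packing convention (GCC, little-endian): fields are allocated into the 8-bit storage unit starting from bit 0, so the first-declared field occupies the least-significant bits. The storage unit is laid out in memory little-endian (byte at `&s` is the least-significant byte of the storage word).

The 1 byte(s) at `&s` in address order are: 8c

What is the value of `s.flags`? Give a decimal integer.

[0]=0x8c (little-endian) → word 0x8c
ver [0+:2] = (word>>0) & 0x3 = 0
bank [2+:2] = (word>>2) & 0x3 = 3
flags [4+:4] = (word>>4) & 0xf = 8  ←
flags signed 4b, MSB=1: 8 - 16 = -8

-8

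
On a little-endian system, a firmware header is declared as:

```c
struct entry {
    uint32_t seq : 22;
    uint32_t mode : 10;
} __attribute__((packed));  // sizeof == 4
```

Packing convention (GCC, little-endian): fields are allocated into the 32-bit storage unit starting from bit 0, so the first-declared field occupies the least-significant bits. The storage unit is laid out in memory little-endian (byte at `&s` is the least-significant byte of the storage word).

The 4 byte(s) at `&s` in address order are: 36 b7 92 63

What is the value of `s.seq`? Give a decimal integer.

[0]=0x36 [1]=0xb7 [2]=0x92 [3]=0x63 (little-endian) → word 0x6392b736
seq:22 @ bit 0 → (0x6392b736>>0)&0x3fffff = 0x12b736  ←
mode:10 @ bit 22 → (0x6392b736>>22)&0x3ff = 0x18e

1226550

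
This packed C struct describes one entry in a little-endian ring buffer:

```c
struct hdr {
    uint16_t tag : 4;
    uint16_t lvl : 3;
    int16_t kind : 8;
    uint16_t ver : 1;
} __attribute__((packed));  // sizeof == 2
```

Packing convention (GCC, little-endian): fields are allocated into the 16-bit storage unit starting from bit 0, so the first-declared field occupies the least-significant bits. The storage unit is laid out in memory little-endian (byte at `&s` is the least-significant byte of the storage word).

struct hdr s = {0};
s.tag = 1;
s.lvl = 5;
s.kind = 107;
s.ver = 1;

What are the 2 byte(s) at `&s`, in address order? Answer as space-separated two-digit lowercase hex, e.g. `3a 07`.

d1 b5

[0+:4] tag=1 & 0xf = 0x1; word=0x0001
[4+:3] lvl=5 & 0x7 = 0x5; word=0x0051
[7+:8] kind=107 & 0xff = 0x6b; word=0x35d1
[15+:1] ver=1 & 0x1 = 0x1; word=0xb5d1
word = 0xb5d1 → little-endian bytes:
  [0]=0xd1  [1]=0xb5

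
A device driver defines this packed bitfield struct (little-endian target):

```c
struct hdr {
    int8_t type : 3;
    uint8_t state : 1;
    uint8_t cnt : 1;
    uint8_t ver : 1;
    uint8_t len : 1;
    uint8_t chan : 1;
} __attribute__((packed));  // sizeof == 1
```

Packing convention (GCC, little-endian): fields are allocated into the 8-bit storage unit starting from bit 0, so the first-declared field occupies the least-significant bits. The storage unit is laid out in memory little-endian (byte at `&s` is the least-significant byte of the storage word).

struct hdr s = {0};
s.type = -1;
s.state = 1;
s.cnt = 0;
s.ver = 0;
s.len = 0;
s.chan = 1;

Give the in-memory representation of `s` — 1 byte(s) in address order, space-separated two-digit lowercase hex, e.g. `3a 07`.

8f

type:3 = -1 → 0x7 << 0 → word 0x07
state:1 = 1 → 0x1 << 3 → word 0x0f
cnt:1 = 0 → 0x0 << 4 → word 0x0f
ver:1 = 0 → 0x0 << 5 → word 0x0f
len:1 = 0 → 0x0 << 6 → word 0x0f
chan:1 = 1 → 0x1 << 7 → word 0x8f
word = 0x8f → little-endian bytes:
  [0]=0x8f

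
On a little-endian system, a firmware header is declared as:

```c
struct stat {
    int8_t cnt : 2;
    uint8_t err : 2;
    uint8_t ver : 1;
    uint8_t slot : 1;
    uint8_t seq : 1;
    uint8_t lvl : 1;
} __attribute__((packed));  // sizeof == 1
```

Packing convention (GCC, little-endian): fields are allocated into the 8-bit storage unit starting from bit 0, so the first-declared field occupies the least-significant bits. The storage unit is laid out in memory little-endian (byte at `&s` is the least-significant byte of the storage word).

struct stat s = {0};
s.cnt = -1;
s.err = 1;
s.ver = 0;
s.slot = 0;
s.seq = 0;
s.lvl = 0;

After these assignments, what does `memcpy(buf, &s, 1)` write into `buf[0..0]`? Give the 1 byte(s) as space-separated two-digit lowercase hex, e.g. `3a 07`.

cnt:2 = -1 → 0x3 << 0 → word 0x03
err:2 = 1 → 0x1 << 2 → word 0x07
ver:1 = 0 → 0x0 << 4 → word 0x07
slot:1 = 0 → 0x0 << 5 → word 0x07
seq:1 = 0 → 0x0 << 6 → word 0x07
lvl:1 = 0 → 0x0 << 7 → word 0x07
word = 0x07 → little-endian bytes:
  [0]=0x07

07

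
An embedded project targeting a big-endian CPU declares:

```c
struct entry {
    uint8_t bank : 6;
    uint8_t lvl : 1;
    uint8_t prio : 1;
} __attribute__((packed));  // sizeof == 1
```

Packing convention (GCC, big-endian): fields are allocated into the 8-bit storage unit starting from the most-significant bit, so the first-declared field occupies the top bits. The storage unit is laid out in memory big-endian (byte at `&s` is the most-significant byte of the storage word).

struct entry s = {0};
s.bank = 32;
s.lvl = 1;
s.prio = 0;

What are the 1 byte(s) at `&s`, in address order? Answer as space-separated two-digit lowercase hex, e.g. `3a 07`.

82

[2+:6] bank=32 & 0x3f = 0x20; word=0x80
[1+:1] lvl=1 & 0x1 = 0x1; word=0x82
[0+:1] prio=0 & 0x1 = 0x0; word=0x82
word = 0x82 → big-endian bytes:
  [0]=0x82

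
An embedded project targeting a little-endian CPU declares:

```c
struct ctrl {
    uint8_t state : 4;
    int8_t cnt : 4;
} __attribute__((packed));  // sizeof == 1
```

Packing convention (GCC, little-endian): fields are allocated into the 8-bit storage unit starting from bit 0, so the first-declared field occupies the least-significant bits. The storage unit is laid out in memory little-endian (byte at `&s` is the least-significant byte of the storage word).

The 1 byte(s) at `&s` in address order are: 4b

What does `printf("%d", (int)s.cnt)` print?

4

[0]=0x4b (little-endian) → word 0x4b
state:4 @ bit 0 → (0x4b>>0)&0xf = 0xb
cnt:4 @ bit 4 → (0x4b>>4)&0xf = 0x4  ←
cnt signed 4b, MSB=0: value = 4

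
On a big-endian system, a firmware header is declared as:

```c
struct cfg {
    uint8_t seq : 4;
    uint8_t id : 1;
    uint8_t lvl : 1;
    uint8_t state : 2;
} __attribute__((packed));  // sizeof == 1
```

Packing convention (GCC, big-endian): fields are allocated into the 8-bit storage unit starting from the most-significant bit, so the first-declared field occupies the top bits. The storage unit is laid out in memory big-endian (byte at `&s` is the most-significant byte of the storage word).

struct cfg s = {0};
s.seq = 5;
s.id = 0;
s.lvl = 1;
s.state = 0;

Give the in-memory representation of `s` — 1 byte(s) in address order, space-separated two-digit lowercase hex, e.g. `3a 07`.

[4+:4] seq=5 & 0xf = 0x5; word=0x50
[3+:1] id=0 & 0x1 = 0x0; word=0x50
[2+:1] lvl=1 & 0x1 = 0x1; word=0x54
[0+:2] state=0 & 0x3 = 0x0; word=0x54
word = 0x54 → big-endian bytes:
  [0]=0x54

54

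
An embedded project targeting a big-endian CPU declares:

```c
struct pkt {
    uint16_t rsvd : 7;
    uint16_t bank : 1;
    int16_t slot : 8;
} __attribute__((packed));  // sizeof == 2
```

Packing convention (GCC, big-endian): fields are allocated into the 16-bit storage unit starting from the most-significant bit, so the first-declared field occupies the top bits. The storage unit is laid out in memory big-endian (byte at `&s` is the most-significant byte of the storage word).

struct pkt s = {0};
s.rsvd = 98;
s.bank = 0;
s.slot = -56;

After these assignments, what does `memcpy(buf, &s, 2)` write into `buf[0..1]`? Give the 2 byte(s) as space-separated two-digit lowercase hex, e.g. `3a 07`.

rsvd (7b) val=98 bits=0x62 at bit 9: 0xc400
bank (1b) val=0 bits=0x0 at bit 8: 0xc400
slot (8b) val=-56 bits=0xc8 at bit 0: 0xc4c8
word = 0xc4c8 → big-endian bytes:
  [0]=0xc4  [1]=0xc8

c4 c8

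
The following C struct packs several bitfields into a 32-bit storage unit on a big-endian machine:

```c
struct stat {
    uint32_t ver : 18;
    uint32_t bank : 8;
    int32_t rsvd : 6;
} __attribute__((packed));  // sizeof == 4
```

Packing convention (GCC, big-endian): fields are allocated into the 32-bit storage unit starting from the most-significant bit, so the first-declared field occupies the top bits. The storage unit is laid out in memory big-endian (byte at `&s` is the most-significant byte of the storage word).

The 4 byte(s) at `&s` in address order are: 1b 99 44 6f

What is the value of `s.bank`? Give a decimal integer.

[0]=0x1b [1]=0x99 [2]=0x44 [3]=0x6f (big-endian) → word 0x1b99446f
ver:18 @ bit 14 → (0x1b99446f>>14)&0x3ffff = 0x6e65
bank:8 @ bit 6 → (0x1b99446f>>6)&0xff = 0x11  ←
rsvd:6 @ bit 0 → (0x1b99446f>>0)&0x3f = 0x2f

17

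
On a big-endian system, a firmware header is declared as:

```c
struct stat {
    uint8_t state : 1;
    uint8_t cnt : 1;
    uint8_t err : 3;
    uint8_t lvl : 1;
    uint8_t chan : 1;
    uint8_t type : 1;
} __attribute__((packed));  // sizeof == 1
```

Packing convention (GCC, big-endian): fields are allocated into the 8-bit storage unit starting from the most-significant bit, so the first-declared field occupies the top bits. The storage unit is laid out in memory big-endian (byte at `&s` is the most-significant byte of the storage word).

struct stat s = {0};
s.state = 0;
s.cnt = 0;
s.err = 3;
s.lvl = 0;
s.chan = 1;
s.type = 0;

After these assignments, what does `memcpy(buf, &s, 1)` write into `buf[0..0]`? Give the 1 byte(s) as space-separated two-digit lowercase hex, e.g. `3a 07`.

1a

state:1 = 0 → 0x0 << 7 → word 0x00
cnt:1 = 0 → 0x0 << 6 → word 0x00
err:3 = 3 → 0x3 << 3 → word 0x18
lvl:1 = 0 → 0x0 << 2 → word 0x18
chan:1 = 1 → 0x1 << 1 → word 0x1a
type:1 = 0 → 0x0 << 0 → word 0x1a
word = 0x1a → big-endian bytes:
  [0]=0x1a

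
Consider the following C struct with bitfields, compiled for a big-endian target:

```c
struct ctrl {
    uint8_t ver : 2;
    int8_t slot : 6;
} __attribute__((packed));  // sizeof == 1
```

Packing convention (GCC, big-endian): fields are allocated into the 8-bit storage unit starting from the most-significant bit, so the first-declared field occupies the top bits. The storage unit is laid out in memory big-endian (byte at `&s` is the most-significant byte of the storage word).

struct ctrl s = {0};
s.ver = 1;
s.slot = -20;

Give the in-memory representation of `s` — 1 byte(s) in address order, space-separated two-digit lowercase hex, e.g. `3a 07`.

[6+:2] ver=1 & 0x3 = 0x1; word=0x40
[0+:6] slot=-20 & 0x3f = 0x2c; word=0x6c
word = 0x6c → big-endian bytes:
  [0]=0x6c

6c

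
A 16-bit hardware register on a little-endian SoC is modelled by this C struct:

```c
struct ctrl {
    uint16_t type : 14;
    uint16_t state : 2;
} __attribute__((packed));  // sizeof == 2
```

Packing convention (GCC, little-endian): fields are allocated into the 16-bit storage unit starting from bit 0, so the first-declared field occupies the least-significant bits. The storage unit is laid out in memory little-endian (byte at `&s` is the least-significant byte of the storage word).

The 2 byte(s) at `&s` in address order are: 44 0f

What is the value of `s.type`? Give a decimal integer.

[0]=0x44 [1]=0x0f (little-endian) → word 0x0f44
type:14 @ bit 0 → (0x0f44>>0)&0x3fff = 0xf44  ←
state:2 @ bit 14 → (0x0f44>>14)&0x3 = 0x0

3908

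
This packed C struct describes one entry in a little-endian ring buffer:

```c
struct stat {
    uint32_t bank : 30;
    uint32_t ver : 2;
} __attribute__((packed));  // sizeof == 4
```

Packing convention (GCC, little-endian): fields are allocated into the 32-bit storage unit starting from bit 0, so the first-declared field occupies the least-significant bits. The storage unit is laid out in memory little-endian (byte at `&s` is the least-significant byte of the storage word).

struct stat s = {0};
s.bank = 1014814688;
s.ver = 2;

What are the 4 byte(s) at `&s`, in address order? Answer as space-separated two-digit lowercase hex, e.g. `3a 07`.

bank:30 = 1014814688 → 0x3c7cd7e0 << 0 → word 0x3c7cd7e0
ver:2 = 2 → 0x2 << 30 → word 0xbc7cd7e0
word = 0xbc7cd7e0 → little-endian bytes:
  [0]=0xe0  [1]=0xd7  [2]=0x7c  [3]=0xbc

e0 d7 7c bc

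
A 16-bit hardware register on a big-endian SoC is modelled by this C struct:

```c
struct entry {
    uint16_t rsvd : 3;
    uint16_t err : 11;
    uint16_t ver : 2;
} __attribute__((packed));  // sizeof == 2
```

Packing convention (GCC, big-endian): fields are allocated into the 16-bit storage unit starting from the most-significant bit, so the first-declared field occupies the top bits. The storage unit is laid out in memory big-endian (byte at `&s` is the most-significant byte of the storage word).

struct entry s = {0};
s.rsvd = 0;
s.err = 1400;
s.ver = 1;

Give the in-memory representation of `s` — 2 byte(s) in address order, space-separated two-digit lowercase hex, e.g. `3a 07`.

15 e1

[13+:3] rsvd=0 & 0x7 = 0x0; word=0x0000
[2+:11] err=1400 & 0x7ff = 0x578; word=0x15e0
[0+:2] ver=1 & 0x3 = 0x1; word=0x15e1
word = 0x15e1 → big-endian bytes:
  [0]=0x15  [1]=0xe1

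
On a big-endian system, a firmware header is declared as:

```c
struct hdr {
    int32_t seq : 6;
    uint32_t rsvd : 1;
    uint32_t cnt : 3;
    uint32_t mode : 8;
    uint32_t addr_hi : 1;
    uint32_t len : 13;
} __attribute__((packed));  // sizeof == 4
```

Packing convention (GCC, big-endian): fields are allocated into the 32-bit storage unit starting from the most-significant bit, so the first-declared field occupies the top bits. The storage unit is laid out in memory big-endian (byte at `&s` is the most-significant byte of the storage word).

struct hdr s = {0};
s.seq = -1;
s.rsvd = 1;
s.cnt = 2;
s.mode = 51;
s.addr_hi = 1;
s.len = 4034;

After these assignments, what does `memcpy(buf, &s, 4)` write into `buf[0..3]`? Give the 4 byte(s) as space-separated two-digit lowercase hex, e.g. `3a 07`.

seq (6b) val=-1 bits=0x3f at bit 26: 0xfc000000
rsvd (1b) val=1 bits=0x1 at bit 25: 0xfe000000
cnt (3b) val=2 bits=0x2 at bit 22: 0xfe800000
mode (8b) val=51 bits=0x33 at bit 14: 0xfe8cc000
addr_hi (1b) val=1 bits=0x1 at bit 13: 0xfe8ce000
len (13b) val=4034 bits=0xfc2 at bit 0: 0xfe8cefc2
word = 0xfe8cefc2 → big-endian bytes:
  [0]=0xfe  [1]=0x8c  [2]=0xef  [3]=0xc2

fe 8c ef c2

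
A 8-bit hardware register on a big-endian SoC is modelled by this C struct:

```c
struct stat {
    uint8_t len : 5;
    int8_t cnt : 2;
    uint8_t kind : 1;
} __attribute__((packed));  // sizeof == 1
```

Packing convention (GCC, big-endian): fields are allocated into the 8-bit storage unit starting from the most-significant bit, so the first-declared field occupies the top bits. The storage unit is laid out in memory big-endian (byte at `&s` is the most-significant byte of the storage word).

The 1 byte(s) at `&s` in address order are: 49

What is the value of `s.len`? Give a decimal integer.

9

[0]=0x49 (big-endian) → word 0x49
len [3+:5] = (word>>3) & 0x1f = 9  ←
cnt [1+:2] = (word>>1) & 0x3 = 0
kind [0+:1] = (word>>0) & 0x1 = 1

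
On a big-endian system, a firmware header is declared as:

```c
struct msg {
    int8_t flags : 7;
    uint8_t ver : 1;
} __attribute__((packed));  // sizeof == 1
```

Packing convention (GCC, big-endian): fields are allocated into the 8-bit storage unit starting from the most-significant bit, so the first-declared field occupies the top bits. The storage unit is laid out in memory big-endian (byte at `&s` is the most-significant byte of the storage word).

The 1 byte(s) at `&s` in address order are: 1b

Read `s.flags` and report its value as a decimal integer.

13

[0]=0x1b (big-endian) → word 0x1b
flags:7 @ bit 1 → (0x1b>>1)&0x7f = 0xd  ←
ver:1 @ bit 0 → (0x1b>>0)&0x1 = 0x1
flags signed 7b, MSB=0: value = 13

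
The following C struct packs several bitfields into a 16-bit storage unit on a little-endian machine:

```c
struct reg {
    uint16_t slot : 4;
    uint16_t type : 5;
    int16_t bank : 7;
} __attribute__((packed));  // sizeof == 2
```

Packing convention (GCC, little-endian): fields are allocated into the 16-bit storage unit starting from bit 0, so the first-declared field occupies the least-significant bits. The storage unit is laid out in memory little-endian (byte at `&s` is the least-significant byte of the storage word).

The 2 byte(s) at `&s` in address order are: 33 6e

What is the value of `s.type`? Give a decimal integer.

3

[0]=0x33 [1]=0x6e (little-endian) → word 0x6e33
slot [0+:4] = (word>>0) & 0xf = 3
type [4+:5] = (word>>4) & 0x1f = 3  ←
bank [9+:7] = (word>>9) & 0x7f = 55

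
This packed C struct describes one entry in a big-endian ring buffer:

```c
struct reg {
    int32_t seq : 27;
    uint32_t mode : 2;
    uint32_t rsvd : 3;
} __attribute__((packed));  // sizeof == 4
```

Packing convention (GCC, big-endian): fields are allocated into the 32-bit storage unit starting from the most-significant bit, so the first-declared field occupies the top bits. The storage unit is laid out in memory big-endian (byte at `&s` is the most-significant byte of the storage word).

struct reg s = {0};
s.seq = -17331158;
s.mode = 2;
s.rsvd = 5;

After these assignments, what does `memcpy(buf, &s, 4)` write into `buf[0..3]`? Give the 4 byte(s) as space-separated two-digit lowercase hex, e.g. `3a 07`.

[5+:27] seq=-17331158 & 0x7ffffff = 0x6f78c2a; word=0xdef18540
[3+:2] mode=2 & 0x3 = 0x2; word=0xdef18550
[0+:3] rsvd=5 & 0x7 = 0x5; word=0xdef18555
word = 0xdef18555 → big-endian bytes:
  [0]=0xde  [1]=0xf1  [2]=0x85  [3]=0x55

de f1 85 55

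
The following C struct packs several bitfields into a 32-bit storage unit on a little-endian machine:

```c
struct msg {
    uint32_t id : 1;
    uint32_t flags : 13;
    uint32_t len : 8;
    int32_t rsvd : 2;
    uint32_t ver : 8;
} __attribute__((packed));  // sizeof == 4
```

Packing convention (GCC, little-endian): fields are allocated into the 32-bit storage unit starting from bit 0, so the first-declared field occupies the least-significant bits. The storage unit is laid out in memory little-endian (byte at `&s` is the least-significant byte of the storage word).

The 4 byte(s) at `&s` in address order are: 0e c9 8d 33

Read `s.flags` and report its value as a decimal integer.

[0]=0x0e [1]=0xc9 [2]=0x8d [3]=0x33 (little-endian) → word 0x338dc90e
id [0+:1] = (word>>0) & 0x1 = 0
flags [1+:13] = (word>>1) & 0x1fff = 1159  ←
len [14+:8] = (word>>14) & 0xff = 55
rsvd [22+:2] = (word>>22) & 0x3 = 2
ver [24+:8] = (word>>24) & 0xff = 51

1159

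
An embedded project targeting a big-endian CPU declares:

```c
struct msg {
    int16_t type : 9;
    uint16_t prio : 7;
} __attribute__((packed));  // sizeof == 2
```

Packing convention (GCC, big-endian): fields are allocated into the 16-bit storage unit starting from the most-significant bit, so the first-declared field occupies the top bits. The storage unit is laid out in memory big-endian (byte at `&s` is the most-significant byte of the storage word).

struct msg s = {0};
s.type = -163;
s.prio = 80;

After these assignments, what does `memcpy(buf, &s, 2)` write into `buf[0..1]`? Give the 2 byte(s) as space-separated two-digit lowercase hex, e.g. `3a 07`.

ae d0

[7+:9] type=-163 & 0x1ff = 0x15d; word=0xae80
[0+:7] prio=80 & 0x7f = 0x50; word=0xaed0
word = 0xaed0 → big-endian bytes:
  [0]=0xae  [1]=0xd0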